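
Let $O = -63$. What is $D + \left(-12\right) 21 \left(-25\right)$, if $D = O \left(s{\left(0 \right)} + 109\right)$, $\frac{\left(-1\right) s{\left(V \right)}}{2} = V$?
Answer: $-567$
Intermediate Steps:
$s{\left(V \right)} = - 2 V$
$D = -6867$ ($D = - 63 \left(\left(-2\right) 0 + 109\right) = - 63 \left(0 + 109\right) = \left(-63\right) 109 = -6867$)
$D + \left(-12\right) 21 \left(-25\right) = -6867 + \left(-12\right) 21 \left(-25\right) = -6867 - -6300 = -6867 + 6300 = -567$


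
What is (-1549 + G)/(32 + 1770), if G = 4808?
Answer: 3259/1802 ≈ 1.8085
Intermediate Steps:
(-1549 + G)/(32 + 1770) = (-1549 + 4808)/(32 + 1770) = 3259/1802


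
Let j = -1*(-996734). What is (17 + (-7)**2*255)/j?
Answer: 6256/498367 ≈ 0.012553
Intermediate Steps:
j = 996734
(17 + (-7)**2*255)/j = (17 + (-7)**2*255)/996734 = (17 + 49*255)*(1/996734) = (17 + 12495)*(1/996734) = 12512*(1/996734) = 6256/498367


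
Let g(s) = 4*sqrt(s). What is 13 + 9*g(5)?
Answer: 13 + 36*sqrt(5) ≈ 93.498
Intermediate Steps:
13 + 9*g(5) = 13 + 9*(4*sqrt(5)) = 13 + 36*sqrt(5)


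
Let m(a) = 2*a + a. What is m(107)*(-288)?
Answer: -92448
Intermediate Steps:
m(a) = 3*a
m(107)*(-288) = (3*107)*(-288) = 321*(-288) = -92448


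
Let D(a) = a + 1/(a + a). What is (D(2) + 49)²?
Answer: 42025/16 ≈ 2626.6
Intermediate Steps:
D(a) = a + 1/(2*a)
(D(2) + 49)² = ((2 + (½)/2) + 49)² = ((2 + (½)*(½)) + 49)² = ((2 + ¼) + 49)² = (9/4 + 49)² = (205/4)² = 42025/16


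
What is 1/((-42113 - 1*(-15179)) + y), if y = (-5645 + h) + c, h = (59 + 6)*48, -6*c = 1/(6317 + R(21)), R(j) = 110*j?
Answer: -51762/1524856759 ≈ -3.3945e-5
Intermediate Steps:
c = -1/51762 (c = -1/(6*(6317 + 110*21)) = -1/(6*(6317 + 2310)) = -⅙/8627 = -⅙*1/8627 = -1/51762 ≈ -1.9319e-5)
h = 3120 (h = 65*48 = 3120)
y = -130699051/51762 (y = (-5645 + 3120) - 1/51762 = -2525 - 1/51762 = -130699051/51762 ≈ -2525.0)
1/((-42113 - 1*(-15179)) + y) = 1/((-42113 - 1*(-15179)) - 130699051/51762) = 1/((-42113 + 15179) - 130699051/51762) = 1/(-26934 - 130699051/51762) = 1/(-1524856759/51762) = -51762/1524856759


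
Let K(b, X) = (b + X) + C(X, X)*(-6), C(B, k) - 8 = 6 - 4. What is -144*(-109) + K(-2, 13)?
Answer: 15647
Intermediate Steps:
C(B, k) = 10 (C(B, k) = 8 + (6 - 4) = 8 + 2 = 10)
K(b, X) = -60 + X + b (K(b, X) = (b + X) + 10*(-6) = (X + b) - 60 = -60 + X + b)
-144*(-109) + K(-2, 13) = -144*(-109) + (-60 + 13 - 2) = 15696 - 49 = 15647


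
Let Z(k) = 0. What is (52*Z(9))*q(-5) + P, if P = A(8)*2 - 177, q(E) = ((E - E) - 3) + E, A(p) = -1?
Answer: -179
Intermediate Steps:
q(E) = -3 + E (q(E) = (0 - 3) + E = -3 + E)
P = -179 (P = -1*2 - 177 = -2 - 177 = -179)
(52*Z(9))*q(-5) + P = (52*0)*(-3 - 5) - 179 = 0*(-8) - 179 = 0 - 179 = -179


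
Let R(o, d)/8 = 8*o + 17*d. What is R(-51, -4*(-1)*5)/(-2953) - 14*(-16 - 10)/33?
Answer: 1092844/97449 ≈ 11.215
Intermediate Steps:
R(o, d) = 64*o + 136*d (R(o, d) = 8*(8*o + 17*d) = 64*o + 136*d)
R(-51, -4*(-1)*5)/(-2953) - 14*(-16 - 10)/33 = (64*(-51) + 136*(-4*(-1)*5))/(-2953) - 14*(-16 - 10)/33 = (-3264 + 136*(4*5))*(-1/2953) - 14*(-26)*(1/33) = (-3264 + 136*20)*(-1/2953) + 364*(1/33) = (-3264 + 2720)*(-1/2953) + 364/33 = -544*(-1/2953) + 364/33 = 544/2953 + 364/33 = 1092844/97449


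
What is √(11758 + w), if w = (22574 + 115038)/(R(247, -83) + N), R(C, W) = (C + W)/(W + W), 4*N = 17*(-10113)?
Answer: √2393586846873006414/14269771 ≈ 108.42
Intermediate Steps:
N = -171921/4 (N = (17*(-10113))/4 = (¼)*(-171921) = -171921/4 ≈ -42980.)
R(C, W) = (C + W)/(2*W) (R(C, W) = (C + W)/((2*W)) = (C + W)*(1/(2*W)) = (C + W)/(2*W))
w = -45687184/14269771 (w = (22574 + 115038)/((½)*(247 - 83)/(-83) - 171921/4) = 137612/((½)*(-1/83)*164 - 171921/4) = 137612/(-82/83 - 171921/4) = 137612/(-14269771/332) = 137612*(-332/14269771) = -45687184/14269771 ≈ -3.2017)
√(11758 + w) = √(11758 - 45687184/14269771) = √(167738280234/14269771) = √2393586846873006414/14269771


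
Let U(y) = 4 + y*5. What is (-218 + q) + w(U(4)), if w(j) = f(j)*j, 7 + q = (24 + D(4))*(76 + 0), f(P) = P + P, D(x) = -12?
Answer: 1839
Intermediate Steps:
f(P) = 2*P
q = 905 (q = -7 + (24 - 12)*(76 + 0) = -7 + 12*76 = -7 + 912 = 905)
U(y) = 4 + 5*y
w(j) = 2*j**2 (w(j) = (2*j)*j = 2*j**2)
(-218 + q) + w(U(4)) = (-218 + 905) + 2*(4 + 5*4)**2 = 687 + 2*(4 + 20)**2 = 687 + 2*24**2 = 687 + 2*576 = 687 + 1152 = 1839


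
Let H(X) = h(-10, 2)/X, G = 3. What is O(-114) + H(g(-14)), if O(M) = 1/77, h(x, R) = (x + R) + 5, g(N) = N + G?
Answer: 2/7 ≈ 0.28571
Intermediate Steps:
g(N) = 3 + N (g(N) = N + 3 = 3 + N)
h(x, R) = 5 + R + x (h(x, R) = (R + x) + 5 = 5 + R + x)
O(M) = 1/77
H(X) = -3/X (H(X) = (5 + 2 - 10)/X = -3/X)
O(-114) + H(g(-14)) = 1/77 - 3/(3 - 14) = 1/77 - 3/(-11) = 1/77 - 3*(-1/11) = 1/77 + 3/11 = 2/7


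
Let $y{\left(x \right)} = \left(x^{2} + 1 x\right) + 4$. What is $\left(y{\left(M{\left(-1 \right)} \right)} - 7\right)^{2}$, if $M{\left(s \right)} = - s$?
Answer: $1$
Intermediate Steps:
$y{\left(x \right)} = 4 + x + x^{2}$ ($y{\left(x \right)} = \left(x^{2} + x\right) + 4 = \left(x + x^{2}\right) + 4 = 4 + x + x^{2}$)
$\left(y{\left(M{\left(-1 \right)} \right)} - 7\right)^{2} = \left(\left(4 - -1 + \left(\left(-1\right) \left(-1\right)\right)^{2}\right) - 7\right)^{2} = \left(\left(4 + 1 + 1^{2}\right) - 7\right)^{2} = \left(\left(4 + 1 + 1\right) - 7\right)^{2} = \left(6 - 7\right)^{2} = \left(-1\right)^{2} = 1$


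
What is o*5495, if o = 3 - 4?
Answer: -5495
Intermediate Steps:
o = -1
o*5495 = -1*5495 = -5495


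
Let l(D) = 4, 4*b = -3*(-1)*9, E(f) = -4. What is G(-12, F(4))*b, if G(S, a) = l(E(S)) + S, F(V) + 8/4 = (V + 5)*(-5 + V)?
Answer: -54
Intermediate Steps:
F(V) = -2 + (-5 + V)*(5 + V) (F(V) = -2 + (V + 5)*(-5 + V) = -2 + (5 + V)*(-5 + V) = -2 + (-5 + V)*(5 + V))
b = 27/4 (b = (-3*(-1)*9)/4 = (3*9)/4 = (1/4)*27 = 27/4 ≈ 6.7500)
G(S, a) = 4 + S
G(-12, F(4))*b = (4 - 12)*(27/4) = -8*27/4 = -54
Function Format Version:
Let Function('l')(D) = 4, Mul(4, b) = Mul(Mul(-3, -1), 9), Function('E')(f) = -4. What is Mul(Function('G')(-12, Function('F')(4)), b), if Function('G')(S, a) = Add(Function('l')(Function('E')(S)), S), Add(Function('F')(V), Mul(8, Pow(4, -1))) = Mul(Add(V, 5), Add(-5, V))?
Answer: -54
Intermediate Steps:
Function('F')(V) = Add(-2, Mul(Add(-5, V), Add(5, V))) (Function('F')(V) = Add(-2, Mul(Add(V, 5), Add(-5, V))) = Add(-2, Mul(Add(5, V), Add(-5, V))) = Add(-2, Mul(Add(-5, V), Add(5, V))))
b = Rational(27, 4) (b = Mul(Rational(1, 4), Mul(Mul(-3, -1), 9)) = Mul(Rational(1, 4), Mul(3, 9)) = Mul(Rational(1, 4), 27) = Rational(27, 4) ≈ 6.7500)
Function('G')(S, a) = Add(4, S)
Mul(Function('G')(-12, Function('F')(4)), b) = Mul(Add(4, -12), Rational(27, 4)) = Mul(-8, Rational(27, 4)) = -54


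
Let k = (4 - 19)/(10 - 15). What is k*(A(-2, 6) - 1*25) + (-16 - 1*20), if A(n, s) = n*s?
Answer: -147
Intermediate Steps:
k = 3 (k = -15/(-5) = -15*(-1/5) = 3)
k*(A(-2, 6) - 1*25) + (-16 - 1*20) = 3*(-2*6 - 1*25) + (-16 - 1*20) = 3*(-12 - 25) + (-16 - 20) = 3*(-37) - 36 = -111 - 36 = -147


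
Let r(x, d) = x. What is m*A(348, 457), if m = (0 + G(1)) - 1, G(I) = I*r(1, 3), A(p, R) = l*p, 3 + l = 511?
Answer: 0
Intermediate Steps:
l = 508 (l = -3 + 511 = 508)
A(p, R) = 508*p
G(I) = I (G(I) = I*1 = I)
m = 0 (m = (0 + 1) - 1 = 1 - 1 = 0)
m*A(348, 457) = 0*(508*348) = 0*176784 = 0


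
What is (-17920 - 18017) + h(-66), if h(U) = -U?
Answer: -35871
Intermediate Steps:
(-17920 - 18017) + h(-66) = (-17920 - 18017) - 1*(-66) = -35937 + 66 = -35871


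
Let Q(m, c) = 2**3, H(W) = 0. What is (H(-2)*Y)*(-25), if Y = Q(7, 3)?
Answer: 0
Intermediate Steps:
Q(m, c) = 8
Y = 8
(H(-2)*Y)*(-25) = (0*8)*(-25) = 0*(-25) = 0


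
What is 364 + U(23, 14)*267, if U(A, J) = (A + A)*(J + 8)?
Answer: 270568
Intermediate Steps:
U(A, J) = 2*A*(8 + J) (U(A, J) = (2*A)*(8 + J) = 2*A*(8 + J))
364 + U(23, 14)*267 = 364 + (2*23*(8 + 14))*267 = 364 + (2*23*22)*267 = 364 + 1012*267 = 364 + 270204 = 270568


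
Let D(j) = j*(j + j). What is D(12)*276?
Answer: 79488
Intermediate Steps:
D(j) = 2*j² (D(j) = j*(2*j) = 2*j²)
D(12)*276 = (2*12²)*276 = (2*144)*276 = 288*276 = 79488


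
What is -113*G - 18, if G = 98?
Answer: -11092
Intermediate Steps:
-113*G - 18 = -113*98 - 18 = -11074 - 18 = -11092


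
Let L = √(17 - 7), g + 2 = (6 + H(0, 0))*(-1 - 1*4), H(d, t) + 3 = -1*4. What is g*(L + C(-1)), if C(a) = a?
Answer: -3 + 3*√10 ≈ 6.4868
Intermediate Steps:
H(d, t) = -7 (H(d, t) = -3 - 1*4 = -3 - 4 = -7)
g = 3 (g = -2 + (6 - 7)*(-1 - 1*4) = -2 - (-1 - 4) = -2 - 1*(-5) = -2 + 5 = 3)
L = √10 ≈ 3.1623
g*(L + C(-1)) = 3*(√10 - 1) = 3*(-1 + √10) = -3 + 3*√10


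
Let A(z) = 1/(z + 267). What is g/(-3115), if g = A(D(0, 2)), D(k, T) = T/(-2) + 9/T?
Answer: -2/1685215 ≈ -1.1868e-6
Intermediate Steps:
D(k, T) = 9/T - T/2 (D(k, T) = T*(-½) + 9/T = -T/2 + 9/T = 9/T - T/2)
A(z) = 1/(267 + z)
g = 2/541 (g = 1/(267 + (9/2 - ½*2)) = 1/(267 + (9*(½) - 1)) = 1/(267 + (9/2 - 1)) = 1/(267 + 7/2) = 1/(541/2) = 2/541 ≈ 0.0036969)
g/(-3115) = (2/541)/(-3115) = (2/541)*(-1/3115) = -2/1685215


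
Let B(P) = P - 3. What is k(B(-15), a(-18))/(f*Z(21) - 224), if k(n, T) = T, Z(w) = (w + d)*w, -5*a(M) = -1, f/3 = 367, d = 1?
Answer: 1/2542190 ≈ 3.9336e-7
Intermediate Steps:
f = 1101 (f = 3*367 = 1101)
a(M) = ⅕ (a(M) = -⅕*(-1) = ⅕)
Z(w) = w*(1 + w) (Z(w) = (w + 1)*w = (1 + w)*w = w*(1 + w))
B(P) = -3 + P
k(B(-15), a(-18))/(f*Z(21) - 224) = 1/(5*(1101*(21*(1 + 21)) - 224)) = 1/(5*(1101*(21*22) - 224)) = 1/(5*(1101*462 - 224)) = 1/(5*(508662 - 224)) = (⅕)/508438 = (⅕)*(1/508438) = 1/2542190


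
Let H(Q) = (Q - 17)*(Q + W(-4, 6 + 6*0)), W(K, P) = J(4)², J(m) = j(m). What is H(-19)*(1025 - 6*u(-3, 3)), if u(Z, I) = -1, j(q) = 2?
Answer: 556740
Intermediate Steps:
J(m) = 2
W(K, P) = 4 (W(K, P) = 2² = 4)
H(Q) = (-17 + Q)*(4 + Q) (H(Q) = (Q - 17)*(Q + 4) = (-17 + Q)*(4 + Q))
H(-19)*(1025 - 6*u(-3, 3)) = (-68 + (-19)² - 13*(-19))*(1025 - 6*(-1)) = (-68 + 361 + 247)*(1025 + 6) = 540*1031 = 556740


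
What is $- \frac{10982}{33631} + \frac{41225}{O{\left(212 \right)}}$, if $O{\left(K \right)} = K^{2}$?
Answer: $\frac{892862967}{1511511664} \approx 0.59071$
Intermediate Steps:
$- \frac{10982}{33631} + \frac{41225}{O{\left(212 \right)}} = - \frac{10982}{33631} + \frac{41225}{212^{2}} = \left(-10982\right) \frac{1}{33631} + \frac{41225}{44944} = - \frac{10982}{33631} + 41225 \cdot \frac{1}{44944} = - \frac{10982}{33631} + \frac{41225}{44944} = \frac{892862967}{1511511664}$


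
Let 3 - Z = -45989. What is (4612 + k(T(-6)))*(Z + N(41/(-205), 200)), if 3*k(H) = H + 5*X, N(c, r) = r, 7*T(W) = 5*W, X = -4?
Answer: 4465934944/21 ≈ 2.1266e+8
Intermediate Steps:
T(W) = 5*W/7 (T(W) = (5*W)/7 = 5*W/7)
Z = 45992 (Z = 3 - 1*(-45989) = 3 + 45989 = 45992)
k(H) = -20/3 + H/3 (k(H) = (H + 5*(-4))/3 = (H - 20)/3 = (-20 + H)/3 = -20/3 + H/3)
(4612 + k(T(-6)))*(Z + N(41/(-205), 200)) = (4612 + (-20/3 + ((5/7)*(-6))/3))*(45992 + 200) = (4612 + (-20/3 + (1/3)*(-30/7)))*46192 = (4612 + (-20/3 - 10/7))*46192 = (4612 - 170/21)*46192 = (96682/21)*46192 = 4465934944/21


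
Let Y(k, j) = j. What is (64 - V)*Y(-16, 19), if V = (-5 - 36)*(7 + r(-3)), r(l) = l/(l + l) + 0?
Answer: 14117/2 ≈ 7058.5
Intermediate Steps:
r(l) = ½ (r(l) = l/((2*l)) + 0 = (1/(2*l))*l + 0 = ½ + 0 = ½)
V = -615/2 (V = (-5 - 36)*(7 + ½) = -41*15/2 = -615/2 ≈ -307.50)
(64 - V)*Y(-16, 19) = (64 - 1*(-615/2))*19 = (64 + 615/2)*19 = (743/2)*19 = 14117/2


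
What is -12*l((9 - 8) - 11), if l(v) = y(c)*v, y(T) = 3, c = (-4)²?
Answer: 360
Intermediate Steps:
c = 16
l(v) = 3*v
-12*l((9 - 8) - 11) = -36*((9 - 8) - 11) = -36*(1 - 11) = -36*(-10) = -12*(-30) = 360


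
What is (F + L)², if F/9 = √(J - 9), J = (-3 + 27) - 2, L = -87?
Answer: 8622 - 1566*√13 ≈ 2975.7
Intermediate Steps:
J = 22 (J = 24 - 2 = 22)
F = 9*√13 (F = 9*√(22 - 9) = 9*√13 ≈ 32.450)
(F + L)² = (9*√13 - 87)² = (-87 + 9*√13)²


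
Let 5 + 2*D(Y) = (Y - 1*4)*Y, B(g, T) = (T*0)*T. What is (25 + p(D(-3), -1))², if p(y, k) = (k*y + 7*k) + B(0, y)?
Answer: 100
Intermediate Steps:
B(g, T) = 0 (B(g, T) = 0*T = 0)
D(Y) = -5/2 + Y*(-4 + Y)/2 (D(Y) = -5/2 + ((Y - 1*4)*Y)/2 = -5/2 + ((Y - 4)*Y)/2 = -5/2 + ((-4 + Y)*Y)/2 = -5/2 + (Y*(-4 + Y))/2 = -5/2 + Y*(-4 + Y)/2)
p(y, k) = 7*k + k*y (p(y, k) = (k*y + 7*k) + 0 = (7*k + k*y) + 0 = 7*k + k*y)
(25 + p(D(-3), -1))² = (25 - (7 + (-5/2 + (½)*(-3)² - 2*(-3))))² = (25 - (7 + (-5/2 + (½)*9 + 6)))² = (25 - (7 + (-5/2 + 9/2 + 6)))² = (25 - (7 + 8))² = (25 - 1*15)² = (25 - 15)² = 10² = 100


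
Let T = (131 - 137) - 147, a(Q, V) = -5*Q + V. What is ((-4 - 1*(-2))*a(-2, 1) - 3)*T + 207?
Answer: 4032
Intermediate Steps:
a(Q, V) = V - 5*Q
T = -153 (T = -6 - 147 = -153)
((-4 - 1*(-2))*a(-2, 1) - 3)*T + 207 = ((-4 - 1*(-2))*(1 - 5*(-2)) - 3)*(-153) + 207 = ((-4 + 2)*(1 + 10) - 3)*(-153) + 207 = (-2*11 - 3)*(-153) + 207 = (-22 - 3)*(-153) + 207 = -25*(-153) + 207 = 3825 + 207 = 4032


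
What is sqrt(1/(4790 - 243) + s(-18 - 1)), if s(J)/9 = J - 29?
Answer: I*sqrt(8931685741)/4547 ≈ 20.785*I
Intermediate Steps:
s(J) = -261 + 9*J (s(J) = 9*(J - 29) = 9*(-29 + J) = -261 + 9*J)
sqrt(1/(4790 - 243) + s(-18 - 1)) = sqrt(1/(4790 - 243) + (-261 + 9*(-18 - 1))) = sqrt(1/4547 + (-261 + 9*(-19))) = sqrt(1/4547 + (-261 - 171)) = sqrt(1/4547 - 432) = sqrt(-1964303/4547) = I*sqrt(8931685741)/4547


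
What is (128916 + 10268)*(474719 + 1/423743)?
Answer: 27998093826294112/423743 ≈ 6.6073e+10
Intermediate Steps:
(128916 + 10268)*(474719 + 1/423743) = 139184*(474719 + 1/423743) = 139184*(201158853218/423743) = 27998093826294112/423743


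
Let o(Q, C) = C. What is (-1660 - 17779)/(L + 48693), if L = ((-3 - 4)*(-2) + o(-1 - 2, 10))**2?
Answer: -19439/49269 ≈ -0.39455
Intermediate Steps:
L = 576 (L = ((-3 - 4)*(-2) + 10)**2 = (-7*(-2) + 10)**2 = (14 + 10)**2 = 24**2 = 576)
(-1660 - 17779)/(L + 48693) = (-1660 - 17779)/(576 + 48693) = -19439/49269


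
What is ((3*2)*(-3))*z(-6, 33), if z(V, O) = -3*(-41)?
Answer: -2214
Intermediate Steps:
z(V, O) = 123
((3*2)*(-3))*z(-6, 33) = ((3*2)*(-3))*123 = (6*(-3))*123 = -18*123 = -2214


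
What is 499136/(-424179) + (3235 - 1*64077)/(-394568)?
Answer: -85567597265/83683729836 ≈ -1.0225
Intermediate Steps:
499136/(-424179) + (3235 - 1*64077)/(-394568) = 499136*(-1/424179) + (3235 - 64077)*(-1/394568) = -499136/424179 - 60842*(-1/394568) = -499136/424179 + 30421/197284 = -85567597265/83683729836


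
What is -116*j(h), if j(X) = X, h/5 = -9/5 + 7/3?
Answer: -928/3 ≈ -309.33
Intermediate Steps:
h = 8/3 (h = 5*(-9/5 + 7/3) = 5*(8/15) = 8/3 ≈ 2.6667)
-116*j(h) = -116*8/3 = -928/3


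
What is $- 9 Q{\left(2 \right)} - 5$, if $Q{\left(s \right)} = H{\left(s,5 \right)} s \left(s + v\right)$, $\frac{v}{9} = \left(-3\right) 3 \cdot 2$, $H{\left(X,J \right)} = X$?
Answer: $5755$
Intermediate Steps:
$v = -162$ ($v = 9 \left(-3\right) 3 \cdot 2 = 9 \left(\left(-9\right) 2\right) = 9 \left(-18\right) = -162$)
$Q{\left(s \right)} = s^{2} \left(-162 + s\right)$ ($Q{\left(s \right)} = s s \left(s - 162\right) = s^{2} \left(-162 + s\right)$)
$- 9 Q{\left(2 \right)} - 5 = - 9 \cdot 2^{2} \left(-162 + 2\right) - 5 = - 9 \cdot 4 \left(-160\right) - 5 = \left(-9\right) \left(-640\right) - 5 = 5760 - 5 = 5755$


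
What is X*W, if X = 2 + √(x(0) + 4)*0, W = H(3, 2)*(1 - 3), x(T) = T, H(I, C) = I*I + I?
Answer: -48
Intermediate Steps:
H(I, C) = I + I² (H(I, C) = I² + I = I + I²)
W = -24 (W = (3*(1 + 3))*(1 - 3) = (3*4)*(-2) = 12*(-2) = -24)
X = 2 (X = 2 + √(0 + 4)*0 = 2 + √4*0 = 2 + 2*0 = 2 + 0 = 2)
X*W = 2*(-24) = -48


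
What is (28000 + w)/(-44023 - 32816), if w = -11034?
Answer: -16966/76839 ≈ -0.22080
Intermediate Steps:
(28000 + w)/(-44023 - 32816) = (28000 - 11034)/(-44023 - 32816) = 16966/(-76839) = 16966*(-1/76839) = -16966/76839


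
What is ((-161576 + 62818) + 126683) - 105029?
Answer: -77104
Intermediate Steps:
((-161576 + 62818) + 126683) - 105029 = (-98758 + 126683) - 105029 = 27925 - 105029 = -77104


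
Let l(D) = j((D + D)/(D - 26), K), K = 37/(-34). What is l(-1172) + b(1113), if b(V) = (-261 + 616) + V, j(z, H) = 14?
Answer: 1482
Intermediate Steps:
K = -37/34 (K = 37*(-1/34) = -37/34 ≈ -1.0882)
l(D) = 14
b(V) = 355 + V
l(-1172) + b(1113) = 14 + (355 + 1113) = 14 + 1468 = 1482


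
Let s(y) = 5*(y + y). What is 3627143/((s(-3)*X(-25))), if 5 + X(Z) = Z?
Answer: 3627143/900 ≈ 4030.2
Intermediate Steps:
s(y) = 10*y (s(y) = 5*(2*y) = 10*y)
X(Z) = -5 + Z
3627143/((s(-3)*X(-25))) = 3627143/(((10*(-3))*(-5 - 25))) = 3627143/((-30*(-30))) = 3627143/900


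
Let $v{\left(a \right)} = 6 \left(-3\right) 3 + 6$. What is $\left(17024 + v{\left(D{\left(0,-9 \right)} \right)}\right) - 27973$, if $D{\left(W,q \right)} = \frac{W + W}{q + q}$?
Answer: $-10997$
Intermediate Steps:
$D{\left(W,q \right)} = \frac{W}{q}$ ($D{\left(W,q \right)} = \frac{2 W}{2 q} = 2 W \frac{1}{2 q} = \frac{W}{q}$)
$v{\left(a \right)} = -48$ ($v{\left(a \right)} = \left(-18\right) 3 + 6 = -54 + 6 = -48$)
$\left(17024 + v{\left(D{\left(0,-9 \right)} \right)}\right) - 27973 = \left(17024 - 48\right) - 27973 = 16976 - 27973 = -10997$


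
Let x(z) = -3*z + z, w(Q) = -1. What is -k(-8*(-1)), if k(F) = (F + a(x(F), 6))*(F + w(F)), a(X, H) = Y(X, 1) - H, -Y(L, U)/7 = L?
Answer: -798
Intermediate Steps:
Y(L, U) = -7*L
x(z) = -2*z
a(X, H) = -H - 7*X (a(X, H) = -7*X - H = -H - 7*X)
k(F) = (-1 + F)*(-6 + 15*F) (k(F) = (F + (-1*6 - (-14)*F))*(F - 1) = (F + (-6 + 14*F))*(-1 + F) = (-6 + 15*F)*(-1 + F) = (-1 + F)*(-6 + 15*F))
-k(-8*(-1)) = -(6 - (-168)*(-1) + 15*(-8*(-1))²) = -(6 - 21*8 + 15*8²) = -(6 - 168 + 15*64) = -(6 - 168 + 960) = -1*798 = -798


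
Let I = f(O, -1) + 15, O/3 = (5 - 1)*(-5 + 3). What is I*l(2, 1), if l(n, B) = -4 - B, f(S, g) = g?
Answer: -70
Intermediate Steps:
O = -24 (O = 3*((5 - 1)*(-5 + 3)) = 3*(4*(-2)) = 3*(-8) = -24)
I = 14 (I = -1 + 15 = 14)
I*l(2, 1) = 14*(-4 - 1*1) = 14*(-4 - 1) = 14*(-5) = -70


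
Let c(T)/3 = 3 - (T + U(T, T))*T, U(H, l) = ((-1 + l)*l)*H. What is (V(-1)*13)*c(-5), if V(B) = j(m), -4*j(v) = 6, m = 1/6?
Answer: 45162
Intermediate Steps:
U(H, l) = H*l*(-1 + l) (U(H, l) = (l*(-1 + l))*H = H*l*(-1 + l))
m = 1/6 (m = 1*(1/6) = 1/6 ≈ 0.16667)
j(v) = -3/2 (j(v) = -1/4*6 = -3/2)
V(B) = -3/2
c(T) = 9 - 3*T*(T + T**2*(-1 + T)) (c(T) = 3*(3 - (T + T*T*(-1 + T))*T) = 3*(3 - (T + T**2*(-1 + T))*T) = 3*(3 - T*(T + T**2*(-1 + T))) = 9 - 3*T*(T + T**2*(-1 + T)))
(V(-1)*13)*c(-5) = (-3/2*13)*(9 - 3*(-5)**2 + 3*(-5)**3*(1 - 1*(-5))) = -39*(9 - 3*25 + 3*(-125)*(1 + 5))/2 = -39*(9 - 75 + 3*(-125)*6)/2 = -39*(9 - 75 - 2250)/2 = -39/2*(-2316) = 45162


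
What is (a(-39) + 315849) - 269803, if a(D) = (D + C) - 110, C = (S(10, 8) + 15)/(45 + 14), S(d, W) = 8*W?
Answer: 2708002/59 ≈ 45898.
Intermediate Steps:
C = 79/59 (C = (8*8 + 15)/(45 + 14) = (64 + 15)/59 = 79*(1/59) = 79/59 ≈ 1.3390)
a(D) = -6411/59 + D (a(D) = (D + 79/59) - 110 = (79/59 + D) - 110 = -6411/59 + D)
(a(-39) + 315849) - 269803 = ((-6411/59 - 39) + 315849) - 269803 = (-8712/59 + 315849) - 269803 = 18626379/59 - 269803 = 2708002/59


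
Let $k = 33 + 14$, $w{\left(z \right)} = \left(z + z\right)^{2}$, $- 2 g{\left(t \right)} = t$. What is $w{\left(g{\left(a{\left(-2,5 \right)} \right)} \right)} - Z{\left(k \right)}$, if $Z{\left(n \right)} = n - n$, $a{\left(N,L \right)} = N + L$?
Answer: $9$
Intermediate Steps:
$a{\left(N,L \right)} = L + N$
$g{\left(t \right)} = - \frac{t}{2}$
$w{\left(z \right)} = 4 z^{2}$ ($w{\left(z \right)} = \left(2 z\right)^{2} = 4 z^{2}$)
$k = 47$
$Z{\left(n \right)} = 0$
$w{\left(g{\left(a{\left(-2,5 \right)} \right)} \right)} - Z{\left(k \right)} = 4 \left(- \frac{5 - 2}{2}\right)^{2} - 0 = 4 \left(\left(- \frac{1}{2}\right) 3\right)^{2} + 0 = 4 \left(- \frac{3}{2}\right)^{2} + 0 = 4 \cdot \frac{9}{4} + 0 = 9 + 0 = 9$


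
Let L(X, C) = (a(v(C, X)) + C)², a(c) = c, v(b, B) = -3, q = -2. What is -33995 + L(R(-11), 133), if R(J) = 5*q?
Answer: -17095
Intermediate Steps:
R(J) = -10 (R(J) = 5*(-2) = -10)
L(X, C) = (-3 + C)²
-33995 + L(R(-11), 133) = -33995 + (-3 + 133)² = -33995 + 130² = -33995 + 16900 = -17095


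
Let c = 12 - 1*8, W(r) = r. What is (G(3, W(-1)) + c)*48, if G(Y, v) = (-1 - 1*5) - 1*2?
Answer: -192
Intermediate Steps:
c = 4 (c = 12 - 8 = 4)
G(Y, v) = -8 (G(Y, v) = (-1 - 5) - 2 = -6 - 2 = -8)
(G(3, W(-1)) + c)*48 = (-8 + 4)*48 = -4*48 = -192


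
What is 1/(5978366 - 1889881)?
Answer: 1/4088485 ≈ 2.4459e-7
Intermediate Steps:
1/(5978366 - 1889881) = 1/4088485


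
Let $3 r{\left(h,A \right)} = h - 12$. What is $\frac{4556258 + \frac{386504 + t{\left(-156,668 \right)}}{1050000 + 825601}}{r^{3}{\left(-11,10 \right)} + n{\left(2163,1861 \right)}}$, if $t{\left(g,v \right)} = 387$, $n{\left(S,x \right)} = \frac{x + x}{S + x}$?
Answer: $- \frac{464237826262381476}{45820476658957} \approx -10132.0$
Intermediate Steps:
$r{\left(h,A \right)} = -4 + \frac{h}{3}$ ($r{\left(h,A \right)} = \frac{h - 12}{3} = \frac{-12 + h}{3} = -4 + \frac{h}{3}$)
$n{\left(S,x \right)} = \frac{2 x}{S + x}$
$\frac{4556258 + \frac{386504 + t{\left(-156,668 \right)}}{1050000 + 825601}}{r^{3}{\left(-11,10 \right)} + n{\left(2163,1861 \right)}} = \frac{4556258 + \frac{386504 + 387}{1050000 + 825601}}{\left(-4 + \frac{1}{3} \left(-11\right)\right)^{3} + 2 \cdot 1861 \frac{1}{2163 + 1861}} = \frac{4556258 + \frac{386891}{1875601}}{\left(-4 - \frac{11}{3}\right)^{3} + 2 \cdot 1861 \cdot \frac{1}{4024}} = \frac{4556258 + 386891 \cdot \frac{1}{1875601}}{\left(- \frac{23}{3}\right)^{3} + 2 \cdot 1861 \cdot \frac{1}{4024}} = \frac{4556258 + \frac{386891}{1875601}}{- \frac{12167}{27} + \frac{1861}{2012}} = \frac{8545722447949}{1875601 \left(- \frac{24429757}{54324}\right)} = \frac{8545722447949}{1875601} \left(- \frac{54324}{24429757}\right) = - \frac{464237826262381476}{45820476658957}$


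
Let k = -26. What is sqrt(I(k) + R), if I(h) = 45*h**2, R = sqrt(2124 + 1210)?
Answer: sqrt(30420 + sqrt(3334)) ≈ 174.58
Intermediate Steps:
R = sqrt(3334) ≈ 57.741
sqrt(I(k) + R) = sqrt(45*(-26)**2 + sqrt(3334)) = sqrt(45*676 + sqrt(3334)) = sqrt(30420 + sqrt(3334))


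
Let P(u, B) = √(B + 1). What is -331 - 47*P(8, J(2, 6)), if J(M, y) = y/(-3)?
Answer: -331 - 47*I ≈ -331.0 - 47.0*I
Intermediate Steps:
J(M, y) = -y/3 (J(M, y) = y*(-⅓) = -y/3)
P(u, B) = √(1 + B)
-331 - 47*P(8, J(2, 6)) = -331 - 47*√(1 - ⅓*6) = -331 - 47*√(1 - 2) = -331 - 47*I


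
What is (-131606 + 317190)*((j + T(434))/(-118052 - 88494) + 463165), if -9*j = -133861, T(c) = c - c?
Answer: 79892405888315608/929457 ≈ 8.5956e+10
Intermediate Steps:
T(c) = 0
j = 133861/9 (j = -1/9*(-133861) = 133861/9 ≈ 14873.)
(-131606 + 317190)*((j + T(434))/(-118052 - 88494) + 463165) = (-131606 + 317190)*((133861/9 + 0)/(-118052 - 88494) + 463165) = 185584*((133861/9)/(-206546) + 463165) = 185584*((133861/9)*(-1/206546) + 463165) = 185584*(-133861/1858914 + 463165) = 185584*(860983768949/1858914) = 79892405888315608/929457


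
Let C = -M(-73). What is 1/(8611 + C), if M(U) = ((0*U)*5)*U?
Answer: 1/8611 ≈ 0.00011613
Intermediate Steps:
M(U) = 0 (M(U) = (0*5)*U = 0*U = 0)
C = 0 (C = -1*0 = 0)
1/(8611 + C) = 1/(8611 + 0) = 1/8611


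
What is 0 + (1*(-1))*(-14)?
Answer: 14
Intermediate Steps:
0 + (1*(-1))*(-14) = 0 - 1*(-14) = 0 + 14 = 14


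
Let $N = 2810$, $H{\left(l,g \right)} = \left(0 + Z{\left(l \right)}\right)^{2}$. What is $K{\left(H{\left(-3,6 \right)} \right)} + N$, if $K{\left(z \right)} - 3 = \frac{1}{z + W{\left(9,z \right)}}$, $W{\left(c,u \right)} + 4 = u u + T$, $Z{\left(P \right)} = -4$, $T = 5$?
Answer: $\frac{767950}{273} \approx 2813.0$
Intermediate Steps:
$W{\left(c,u \right)} = 1 + u^{2}$ ($W{\left(c,u \right)} = -4 + \left(u u + 5\right) = -4 + \left(u^{2} + 5\right) = -4 + \left(5 + u^{2}\right) = 1 + u^{2}$)
$H{\left(l,g \right)} = 16$ ($H{\left(l,g \right)} = \left(0 - 4\right)^{2} = \left(-4\right)^{2} = 16$)
$K{\left(z \right)} = 3 + \frac{1}{1 + z + z^{2}}$ ($K{\left(z \right)} = 3 + \frac{1}{z + \left(1 + z^{2}\right)} = 3 + \frac{1}{1 + z + z^{2}}$)
$K{\left(H{\left(-3,6 \right)} \right)} + N = \frac{4 + 3 \cdot 16 + 3 \cdot 16^{2}}{1 + 16 + 16^{2}} + 2810 = \frac{4 + 48 + 3 \cdot 256}{1 + 16 + 256} + 2810 = \frac{4 + 48 + 768}{273} + 2810 = \frac{1}{273} \cdot 820 + 2810 = \frac{820}{273} + 2810 = \frac{767950}{273}$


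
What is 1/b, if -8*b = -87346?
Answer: 4/43673 ≈ 9.1590e-5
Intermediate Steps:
b = 43673/4 (b = -⅛*(-87346) = 43673/4 ≈ 10918.)
1/b = 1/(43673/4) = 4/43673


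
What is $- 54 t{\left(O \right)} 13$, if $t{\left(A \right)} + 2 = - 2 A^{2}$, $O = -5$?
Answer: $36504$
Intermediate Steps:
$t{\left(A \right)} = -2 - 2 A^{2}$
$- 54 t{\left(O \right)} 13 = - 54 \left(-2 - 2 \left(-5\right)^{2}\right) 13 = - 54 \left(-2 - 50\right) 13 = - 54 \left(\left(-52\right) 13\right) = \left(-54\right) \left(-676\right) = 36504$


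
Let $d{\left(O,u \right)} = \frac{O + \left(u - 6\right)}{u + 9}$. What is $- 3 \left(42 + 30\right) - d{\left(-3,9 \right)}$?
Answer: $-216$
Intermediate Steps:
$d{\left(O,u \right)} = \frac{-6 + O + u}{9 + u}$ ($d{\left(O,u \right)} = \frac{O + \left(-6 + u\right)}{9 + u} = \frac{-6 + O + u}{9 + u}$)
$- 3 \left(42 + 30\right) - d{\left(-3,9 \right)} = - 3 \left(42 + 30\right) - \frac{-6 - 3 + 9}{9 + 9} = \left(-3\right) 72 - \frac{1}{18} \cdot 0 = -216 - \frac{1}{18} \cdot 0 = -216 - 0 = -216 + 0 = -216$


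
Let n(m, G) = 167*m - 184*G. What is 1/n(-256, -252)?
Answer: 1/3616 ≈ 0.00027655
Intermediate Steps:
n(m, G) = -184*G + 167*m
1/n(-256, -252) = 1/(-184*(-252) + 167*(-256)) = 1/(46368 - 42752) = 1/3616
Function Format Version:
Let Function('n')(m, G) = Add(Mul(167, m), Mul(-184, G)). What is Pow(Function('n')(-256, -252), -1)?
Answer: Rational(1, 3616) ≈ 0.00027655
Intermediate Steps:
Function('n')(m, G) = Add(Mul(-184, G), Mul(167, m))
Pow(Function('n')(-256, -252), -1) = Pow(Add(Mul(-184, -252), Mul(167, -256)), -1) = Pow(Add(46368, -42752), -1) = Pow(3616, -1) = Rational(1, 3616)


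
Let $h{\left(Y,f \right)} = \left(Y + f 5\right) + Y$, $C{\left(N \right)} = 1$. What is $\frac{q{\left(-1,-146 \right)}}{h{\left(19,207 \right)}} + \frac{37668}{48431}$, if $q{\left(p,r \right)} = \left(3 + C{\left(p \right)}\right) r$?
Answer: $\frac{12134060}{51966463} \approx 0.2335$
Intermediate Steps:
$h{\left(Y,f \right)} = 2 Y + 5 f$ ($h{\left(Y,f \right)} = \left(Y + 5 f\right) + Y = 2 Y + 5 f$)
$q{\left(p,r \right)} = 4 r$ ($q{\left(p,r \right)} = \left(3 + 1\right) r = 4 r$)
$\frac{q{\left(-1,-146 \right)}}{h{\left(19,207 \right)}} + \frac{37668}{48431} = \frac{4 \left(-146\right)}{2 \cdot 19 + 5 \cdot 207} + \frac{37668}{48431} = - \frac{584}{38 + 1035} + 37668 \cdot \frac{1}{48431} = - \frac{584}{1073} + \frac{37668}{48431} = \frac{12134060}{51966463}$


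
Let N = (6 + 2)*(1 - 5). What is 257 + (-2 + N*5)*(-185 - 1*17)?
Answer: 32981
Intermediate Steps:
N = -32 (N = 8*(-4) = -32)
257 + (-2 + N*5)*(-185 - 1*17) = 257 + (-2 - 32*5)*(-185 - 1*17) = 257 + (-2 - 160)*(-185 - 17) = 257 - 162*(-202) = 257 + 32724 = 32981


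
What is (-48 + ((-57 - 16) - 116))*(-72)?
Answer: 17064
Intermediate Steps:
(-48 + ((-57 - 16) - 116))*(-72) = (-48 + (-73 - 116))*(-72) = (-48 - 189)*(-72) = -237*(-72) = 17064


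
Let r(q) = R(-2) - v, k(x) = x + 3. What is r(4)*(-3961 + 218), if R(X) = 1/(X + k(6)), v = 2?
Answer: 48659/7 ≈ 6951.3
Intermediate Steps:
k(x) = 3 + x
R(X) = 1/(9 + X) (R(X) = 1/(X + (3 + 6)) = 1/(X + 9) = 1/(9 + X))
r(q) = -13/7 (r(q) = 1/(9 - 2) - 1*2 = 1/7 - 2 = ⅐ - 2 = -13/7)
r(4)*(-3961 + 218) = -13*(-3961 + 218)/7 = -13/7*(-3743) = 48659/7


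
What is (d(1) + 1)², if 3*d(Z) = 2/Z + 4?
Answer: 9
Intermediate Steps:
d(Z) = 4/3 + 2/(3*Z) (d(Z) = (2/Z + 4)/3 = (4 + 2/Z)/3 = 4/3 + 2/(3*Z))
(d(1) + 1)² = ((⅔)*(1 + 2*1)/1 + 1)² = ((⅔)*1*(1 + 2) + 1)² = ((⅔)*1*3 + 1)² = (2 + 1)² = 3² = 9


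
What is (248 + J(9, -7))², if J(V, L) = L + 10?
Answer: 63001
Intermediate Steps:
J(V, L) = 10 + L
(248 + J(9, -7))² = (248 + (10 - 7))² = (248 + 3)² = 251² = 63001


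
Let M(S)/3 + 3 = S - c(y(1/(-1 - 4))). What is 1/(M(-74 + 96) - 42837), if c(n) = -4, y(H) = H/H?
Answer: -1/42768 ≈ -2.3382e-5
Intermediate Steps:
y(H) = 1
M(S) = 3 + 3*S (M(S) = -9 + 3*(S - 1*(-4)) = -9 + 3*(S + 4) = -9 + 3*(4 + S) = -9 + (12 + 3*S) = 3 + 3*S)
1/(M(-74 + 96) - 42837) = 1/((3 + 3*(-74 + 96)) - 42837) = 1/((3 + 3*22) - 42837) = 1/((3 + 66) - 42837) = 1/(69 - 42837) = 1/(-42768) = -1/42768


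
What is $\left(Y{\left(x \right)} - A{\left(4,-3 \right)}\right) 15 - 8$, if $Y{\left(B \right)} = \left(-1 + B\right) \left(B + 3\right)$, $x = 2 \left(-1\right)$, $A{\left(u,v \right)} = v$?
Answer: $-8$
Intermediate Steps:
$x = -2$
$Y{\left(B \right)} = \left(-1 + B\right) \left(3 + B\right)$
$\left(Y{\left(x \right)} - A{\left(4,-3 \right)}\right) 15 - 8 = \left(\left(-3 + \left(-2\right)^{2} + 2 \left(-2\right)\right) - -3\right) 15 - 8 = \left(\left(-3 + 4 - 4\right) + 3\right) 15 - 8 = \left(-3 + 3\right) 15 - 8 = 0 \cdot 15 - 8 = 0 - 8 = -8$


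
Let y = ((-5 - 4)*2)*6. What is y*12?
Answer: -1296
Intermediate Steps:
y = -108 (y = -9*2*6 = -18*6 = -108)
y*12 = -108*12 = -1296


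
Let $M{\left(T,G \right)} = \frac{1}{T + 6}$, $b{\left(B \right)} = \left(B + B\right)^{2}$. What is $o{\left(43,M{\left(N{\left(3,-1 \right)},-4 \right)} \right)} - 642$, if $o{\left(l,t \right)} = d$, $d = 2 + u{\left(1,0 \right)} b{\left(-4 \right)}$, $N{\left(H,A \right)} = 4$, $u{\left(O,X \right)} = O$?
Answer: $-576$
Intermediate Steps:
$b{\left(B \right)} = 4 B^{2}$ ($b{\left(B \right)} = \left(2 B\right)^{2} = 4 B^{2}$)
$M{\left(T,G \right)} = \frac{1}{6 + T}$
$d = 66$ ($d = 2 + 1 \cdot 4 \left(-4\right)^{2} = 2 + 1 \cdot 4 \cdot 16 = 2 + 1 \cdot 64 = 2 + 64 = 66$)
$o{\left(l,t \right)} = 66$
$o{\left(43,M{\left(N{\left(3,-1 \right)},-4 \right)} \right)} - 642 = 66 - 642 = -576$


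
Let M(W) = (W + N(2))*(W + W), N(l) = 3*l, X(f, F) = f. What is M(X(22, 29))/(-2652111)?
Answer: -16/34443 ≈ -0.00046454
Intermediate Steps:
M(W) = 2*W*(6 + W) (M(W) = (W + 3*2)*(W + W) = (W + 6)*(2*W) = (6 + W)*(2*W) = 2*W*(6 + W))
M(X(22, 29))/(-2652111) = (2*22*(6 + 22))/(-2652111) = (2*22*28)*(-1/2652111) = 1232*(-1/2652111) = -16/34443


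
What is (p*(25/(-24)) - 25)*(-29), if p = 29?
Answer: 38425/24 ≈ 1601.0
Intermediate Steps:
(p*(25/(-24)) - 25)*(-29) = (29*(25/(-24)) - 25)*(-29) = (29*(25*(-1/24)) - 25)*(-29) = (29*(-25/24) - 25)*(-29) = (-725/24 - 25)*(-29) = -1325/24*(-29) = 38425/24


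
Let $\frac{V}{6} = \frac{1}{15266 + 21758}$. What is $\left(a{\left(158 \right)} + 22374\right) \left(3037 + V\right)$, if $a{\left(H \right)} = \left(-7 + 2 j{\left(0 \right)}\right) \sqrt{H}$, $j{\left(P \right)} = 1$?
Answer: $\frac{628943734089}{9256} - \frac{281104735 \sqrt{158}}{18512} \approx 6.7759 \cdot 10^{7}$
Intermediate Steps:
$V = \frac{3}{18512}$ ($V = \frac{6}{15266 + 21758} = \frac{6}{37024} = 6 \cdot \frac{1}{37024} = \frac{3}{18512} \approx 0.00016206$)
$a{\left(H \right)} = - 5 \sqrt{H}$ ($a{\left(H \right)} = \left(-7 + 2 \cdot 1\right) \sqrt{H} = \left(-7 + 2\right) \sqrt{H} = - 5 \sqrt{H}$)
$\left(a{\left(158 \right)} + 22374\right) \left(3037 + V\right) = \left(- 5 \sqrt{158} + 22374\right) \left(3037 + \frac{3}{18512}\right) = \left(22374 - 5 \sqrt{158}\right) \frac{56220947}{18512} = \frac{628943734089}{9256} - \frac{281104735 \sqrt{158}}{18512}$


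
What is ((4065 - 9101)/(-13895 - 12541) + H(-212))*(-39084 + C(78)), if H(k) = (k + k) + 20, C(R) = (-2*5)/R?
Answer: 4067966074337/257751 ≈ 1.5783e+7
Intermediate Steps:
C(R) = -10/R
H(k) = 20 + 2*k (H(k) = 2*k + 20 = 20 + 2*k)
((4065 - 9101)/(-13895 - 12541) + H(-212))*(-39084 + C(78)) = ((4065 - 9101)/(-13895 - 12541) + (20 + 2*(-212)))*(-39084 - 10/78) = (-5036/(-26436) + (20 - 424))*(-39084 - 10*1/78) = (-5036*(-1/26436) - 404)*(-39084 - 5/39) = (1259/6609 - 404)*(-1524281/39) = -2668777/6609*(-1524281/39) = 4067966074337/257751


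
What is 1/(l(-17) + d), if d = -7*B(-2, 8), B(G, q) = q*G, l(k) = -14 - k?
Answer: 1/115 ≈ 0.0086956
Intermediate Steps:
B(G, q) = G*q
d = 112 (d = -(-14)*8 = -7*(-16) = 112)
1/(l(-17) + d) = 1/((-14 - 1*(-17)) + 112) = 1/((-14 + 17) + 112) = 1/(3 + 112) = 1/115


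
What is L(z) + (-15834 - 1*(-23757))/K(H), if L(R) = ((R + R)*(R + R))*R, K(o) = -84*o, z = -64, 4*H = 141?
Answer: -1034947153/987 ≈ -1.0486e+6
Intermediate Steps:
H = 141/4 (H = (1/4)*141 = 141/4 ≈ 35.250)
L(R) = 4*R**3 (L(R) = ((2*R)*(2*R))*R = (4*R**2)*R = 4*R**3)
L(z) + (-15834 - 1*(-23757))/K(H) = 4*(-64)**3 + (-15834 - 1*(-23757))/((-84*141/4)) = 4*(-262144) + (-15834 + 23757)/(-2961) = -1048576 + 7923*(-1/2961) = -1048576 - 2641/987 = -1034947153/987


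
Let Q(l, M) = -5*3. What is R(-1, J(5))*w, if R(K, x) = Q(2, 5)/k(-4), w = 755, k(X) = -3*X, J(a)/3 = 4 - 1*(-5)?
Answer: -3775/4 ≈ -943.75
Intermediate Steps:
Q(l, M) = -15
J(a) = 27 (J(a) = 3*(4 - 1*(-5)) = 3*(4 + 5) = 3*9 = 27)
R(K, x) = -5/4 (R(K, x) = -15/((-3*(-4))) = -15/12 = -15*1/12 = -5/4)
R(-1, J(5))*w = -5/4*755 = -3775/4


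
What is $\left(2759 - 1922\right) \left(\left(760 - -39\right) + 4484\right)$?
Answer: $4421871$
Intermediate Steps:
$\left(2759 - 1922\right) \left(\left(760 - -39\right) + 4484\right) = 837 \left(\left(760 + 39\right) + 4484\right) = 837 \left(799 + 4484\right) = 837 \cdot 5283 = 4421871$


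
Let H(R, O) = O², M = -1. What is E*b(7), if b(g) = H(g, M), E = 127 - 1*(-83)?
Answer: 210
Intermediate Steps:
E = 210 (E = 127 + 83 = 210)
b(g) = 1 (b(g) = (-1)² = 1)
E*b(7) = 210*1 = 210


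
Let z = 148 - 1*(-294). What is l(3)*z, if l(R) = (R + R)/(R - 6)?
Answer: -884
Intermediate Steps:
z = 442 (z = 148 + 294 = 442)
l(R) = 2*R/(-6 + R) (l(R) = (2*R)/(-6 + R) = 2*R/(-6 + R))
l(3)*z = (2*3/(-6 + 3))*442 = (2*3/(-3))*442 = (2*3*(-⅓))*442 = -2*442 = -884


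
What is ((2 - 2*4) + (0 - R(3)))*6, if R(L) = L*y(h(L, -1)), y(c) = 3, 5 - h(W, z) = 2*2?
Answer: -90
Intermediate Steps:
h(W, z) = 1 (h(W, z) = 5 - 2*2 = 5 - 1*4 = 5 - 4 = 1)
R(L) = 3*L (R(L) = L*3 = 3*L)
((2 - 2*4) + (0 - R(3)))*6 = ((2 - 2*4) + (0 - 3*3))*6 = ((2 - 8) + (0 - 1*9))*6 = (-6 + (0 - 9))*6 = (-6 - 9)*6 = -15*6 = -90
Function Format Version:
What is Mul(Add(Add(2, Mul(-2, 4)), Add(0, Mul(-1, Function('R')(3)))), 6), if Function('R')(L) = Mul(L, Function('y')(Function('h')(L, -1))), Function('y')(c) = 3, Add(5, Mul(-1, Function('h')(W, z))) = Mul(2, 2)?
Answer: -90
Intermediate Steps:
Function('h')(W, z) = 1 (Function('h')(W, z) = Add(5, Mul(-1, Mul(2, 2))) = Add(5, Mul(-1, 4)) = Add(5, -4) = 1)
Function('R')(L) = Mul(3, L) (Function('R')(L) = Mul(L, 3) = Mul(3, L))
Mul(Add(Add(2, Mul(-2, 4)), Add(0, Mul(-1, Function('R')(3)))), 6) = Mul(Add(Add(2, Mul(-2, 4)), Add(0, Mul(-1, Mul(3, 3)))), 6) = Mul(Add(Add(2, -8), Add(0, Mul(-1, 9))), 6) = Mul(Add(-6, Add(0, -9)), 6) = Mul(Add(-6, -9), 6) = Mul(-15, 6) = -90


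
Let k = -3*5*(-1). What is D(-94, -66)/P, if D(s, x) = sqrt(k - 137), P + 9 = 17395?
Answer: I*sqrt(122)/17386 ≈ 0.0006353*I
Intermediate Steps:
P = 17386 (P = -9 + 17395 = 17386)
k = 15 (k = -15*(-1) = 15)
D(s, x) = I*sqrt(122) (D(s, x) = sqrt(15 - 137) = sqrt(-122) = I*sqrt(122))
D(-94, -66)/P = (I*sqrt(122))/17386 = (I*sqrt(122))*(1/17386) = I*sqrt(122)/17386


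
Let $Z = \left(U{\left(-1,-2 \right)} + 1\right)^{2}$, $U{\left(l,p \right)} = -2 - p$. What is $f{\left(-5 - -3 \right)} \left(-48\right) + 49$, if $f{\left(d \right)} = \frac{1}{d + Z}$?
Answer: $97$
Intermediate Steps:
$Z = 1$ ($Z = \left(\left(-2 - -2\right) + 1\right)^{2} = \left(\left(-2 + 2\right) + 1\right)^{2} = \left(0 + 1\right)^{2} = 1^{2} = 1$)
$f{\left(d \right)} = \frac{1}{1 + d}$ ($f{\left(d \right)} = \frac{1}{d + 1} = \frac{1}{1 + d}$)
$f{\left(-5 - -3 \right)} \left(-48\right) + 49 = \frac{1}{1 - 2} \left(-48\right) + 49 = \frac{1}{-1} \left(-48\right) + 49 = \left(-1\right) \left(-48\right) + 49 = 48 + 49 = 97$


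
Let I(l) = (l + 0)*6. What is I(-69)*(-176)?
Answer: 72864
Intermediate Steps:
I(l) = 6*l (I(l) = l*6 = 6*l)
I(-69)*(-176) = (6*(-69))*(-176) = -414*(-176) = 72864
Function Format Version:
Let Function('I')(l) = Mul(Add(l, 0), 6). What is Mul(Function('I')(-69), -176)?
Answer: 72864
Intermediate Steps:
Function('I')(l) = Mul(6, l) (Function('I')(l) = Mul(l, 6) = Mul(6, l))
Mul(Function('I')(-69), -176) = Mul(Mul(6, -69), -176) = Mul(-414, -176) = 72864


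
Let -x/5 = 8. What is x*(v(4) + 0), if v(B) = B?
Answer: -160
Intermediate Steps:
x = -40 (x = -5*8 = -40)
x*(v(4) + 0) = -40*(4 + 0) = -40*4 = -160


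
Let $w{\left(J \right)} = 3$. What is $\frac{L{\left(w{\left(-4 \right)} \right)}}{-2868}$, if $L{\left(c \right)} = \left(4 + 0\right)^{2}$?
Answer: $- \frac{4}{717} \approx -0.0055788$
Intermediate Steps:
$L{\left(c \right)} = 16$ ($L{\left(c \right)} = 4^{2} = 16$)
$\frac{L{\left(w{\left(-4 \right)} \right)}}{-2868} = \frac{16}{-2868} = 16 \left(- \frac{1}{2868}\right) = - \frac{4}{717}$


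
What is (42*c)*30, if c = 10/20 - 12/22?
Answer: -630/11 ≈ -57.273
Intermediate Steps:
c = -1/22 (c = 10*(1/20) - 12*1/22 = 1/2 - 6/11 = -1/22 ≈ -0.045455)
(42*c)*30 = (42*(-1/22))*30 = -21/11*30 = -630/11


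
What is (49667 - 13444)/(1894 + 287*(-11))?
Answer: -36223/1263 ≈ -28.680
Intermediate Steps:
(49667 - 13444)/(1894 + 287*(-11)) = 36223/(1894 - 3157) = 36223/(-1263) = 36223*(-1/1263) = -36223/1263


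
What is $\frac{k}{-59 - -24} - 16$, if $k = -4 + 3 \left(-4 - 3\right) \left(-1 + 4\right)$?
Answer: $- \frac{493}{35} \approx -14.086$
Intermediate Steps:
$k = -67$ ($k = -4 + 3 \left(\left(-7\right) 3\right) = -4 + 3 \left(-21\right) = -4 - 63 = -67$)
$\frac{k}{-59 - -24} - 16 = \frac{1}{-59 - -24} \left(-67\right) - 16 = \frac{1}{-59 + 24} \left(-67\right) - 16 = \frac{1}{-35} \left(-67\right) - 16 = \left(- \frac{1}{35}\right) \left(-67\right) - 16 = \frac{67}{35} - 16 = - \frac{493}{35}$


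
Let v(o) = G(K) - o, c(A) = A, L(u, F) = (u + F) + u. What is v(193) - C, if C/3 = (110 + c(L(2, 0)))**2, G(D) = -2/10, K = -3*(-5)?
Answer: -195906/5 ≈ -39181.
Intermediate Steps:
L(u, F) = F + 2*u (L(u, F) = (F + u) + u = F + 2*u)
K = 15
G(D) = -1/5 (G(D) = -2*1/10 = -1/5)
v(o) = -1/5 - o
C = 38988 (C = 3*(110 + (0 + 2*2))**2 = 3*(110 + (0 + 4))**2 = 3*(110 + 4)**2 = 3*114**2 = 3*12996 = 38988)
v(193) - C = (-1/5 - 1*193) - 1*38988 = (-1/5 - 193) - 38988 = -966/5 - 38988 = -195906/5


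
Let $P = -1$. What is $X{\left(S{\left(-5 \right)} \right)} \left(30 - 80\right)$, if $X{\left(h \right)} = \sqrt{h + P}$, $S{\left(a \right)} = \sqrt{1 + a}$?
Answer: $- 50 \sqrt{-1 + 2 i} \approx -39.308 - 63.601 i$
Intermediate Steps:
$X{\left(h \right)} = \sqrt{-1 + h}$ ($X{\left(h \right)} = \sqrt{h - 1} = \sqrt{-1 + h}$)
$X{\left(S{\left(-5 \right)} \right)} \left(30 - 80\right) = \sqrt{-1 + \sqrt{1 - 5}} \left(30 - 80\right) = \sqrt{-1 + \sqrt{-4}} \left(-50\right) = \sqrt{-1 + 2 i} \left(-50\right) = - 50 \sqrt{-1 + 2 i}$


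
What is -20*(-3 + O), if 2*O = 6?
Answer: 0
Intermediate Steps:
O = 3 (O = (½)*6 = 3)
-20*(-3 + O) = -20*(-3 + 3) = -20*0 = -4*0 = 0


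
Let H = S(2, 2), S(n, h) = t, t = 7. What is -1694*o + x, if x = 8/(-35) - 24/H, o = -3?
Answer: 177742/35 ≈ 5078.3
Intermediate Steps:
S(n, h) = 7
H = 7
x = -128/35 (x = 8/(-35) - 24/7 = 8*(-1/35) - 24*1/7 = -8/35 - 24/7 = -128/35 ≈ -3.6571)
-1694*o + x = -1694*(-3) - 128/35 = -154*(-33) - 128/35 = 5082 - 128/35 = 177742/35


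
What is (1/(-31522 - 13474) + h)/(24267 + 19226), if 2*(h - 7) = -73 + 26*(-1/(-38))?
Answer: -24927803/37183209532 ≈ -0.00067041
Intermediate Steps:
h = -554/19 (h = 7 + (-73 + 26*(-1/(-38)))/2 = 7 + (-73 + 26*(-1*(-1/38)))/2 = 7 + (-73 + 26*(1/38))/2 = 7 + (-73 + 13/19)/2 = 7 + (1/2)*(-1374/19) = 7 - 687/19 = -554/19 ≈ -29.158)
(1/(-31522 - 13474) + h)/(24267 + 19226) = (1/(-31522 - 13474) - 554/19)/(24267 + 19226) = (1/(-44996) - 554/19)/43493 = (-1/44996 - 554/19)*(1/43493) = -24927803/854924*1/43493 = -24927803/37183209532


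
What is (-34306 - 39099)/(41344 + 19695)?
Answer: -73405/61039 ≈ -1.2026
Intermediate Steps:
(-34306 - 39099)/(41344 + 19695) = -73405/61039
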